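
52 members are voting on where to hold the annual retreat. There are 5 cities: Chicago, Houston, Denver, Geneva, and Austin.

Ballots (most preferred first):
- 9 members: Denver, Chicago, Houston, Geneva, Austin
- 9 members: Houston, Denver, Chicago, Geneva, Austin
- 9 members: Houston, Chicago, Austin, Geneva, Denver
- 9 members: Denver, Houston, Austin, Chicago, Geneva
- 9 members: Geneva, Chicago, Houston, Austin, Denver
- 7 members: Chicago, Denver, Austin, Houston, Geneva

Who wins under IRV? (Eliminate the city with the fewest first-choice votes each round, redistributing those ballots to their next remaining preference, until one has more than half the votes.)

Round 1: Chicago 7, Houston 18, Denver 18, Geneva 9, Austin 0. Austin eliminated.
Round 2: Chicago 7, Houston 18, Denver 18, Geneva 9. Chicago eliminated.
Round 3: Houston 18, Denver 25, Geneva 9. Geneva eliminated.
Round 4: Houston 27, Denver 25. Houston has a majority (≥27).

Houston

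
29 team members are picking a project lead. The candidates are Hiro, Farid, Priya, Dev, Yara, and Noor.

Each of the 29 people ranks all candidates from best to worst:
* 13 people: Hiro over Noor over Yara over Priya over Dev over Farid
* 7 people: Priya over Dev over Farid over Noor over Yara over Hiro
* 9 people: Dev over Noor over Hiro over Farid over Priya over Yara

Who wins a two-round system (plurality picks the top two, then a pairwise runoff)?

Round 1 first-place votes: Hiro 13, Farid 0, Priya 7, Dev 9, Yara 0, Noor 0. Hiro and Dev advance.
Runoff: Hiro is ranked above Dev on 13 ballots, Dev above Hiro on 16.

Dev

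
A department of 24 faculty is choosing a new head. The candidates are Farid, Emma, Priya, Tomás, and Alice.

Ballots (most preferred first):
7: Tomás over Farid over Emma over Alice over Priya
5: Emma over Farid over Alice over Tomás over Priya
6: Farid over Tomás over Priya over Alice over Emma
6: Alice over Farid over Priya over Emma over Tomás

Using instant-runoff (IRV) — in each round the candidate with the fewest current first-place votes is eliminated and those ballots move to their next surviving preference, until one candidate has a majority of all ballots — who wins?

Round 1: Farid 6, Emma 5, Priya 0, Tomás 7, Alice 6. Priya eliminated.
Round 2: Farid 6, Emma 5, Tomás 7, Alice 6. Emma eliminated.
Round 3: Farid 11, Tomás 7, Alice 6. Alice eliminated.
Round 4: Farid 17, Tomás 7. Farid has a majority (≥13).

Farid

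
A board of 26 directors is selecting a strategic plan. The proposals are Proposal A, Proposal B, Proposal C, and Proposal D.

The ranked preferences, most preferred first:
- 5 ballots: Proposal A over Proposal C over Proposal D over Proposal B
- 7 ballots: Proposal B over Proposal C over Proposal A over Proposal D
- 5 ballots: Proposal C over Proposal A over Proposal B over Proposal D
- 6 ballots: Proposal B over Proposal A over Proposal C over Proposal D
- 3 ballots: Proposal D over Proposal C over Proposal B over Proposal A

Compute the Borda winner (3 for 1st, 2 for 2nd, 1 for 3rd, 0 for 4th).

Proposal C

Proposal A: 5×3 + 7×1 + 5×2 + 6×2 + 3×0 = 44
Proposal B: 5×0 + 7×3 + 5×1 + 6×3 + 3×1 = 47
Proposal C: 5×2 + 7×2 + 5×3 + 6×1 + 3×2 = 51
Proposal D: 5×1 + 7×0 + 5×0 + 6×0 + 3×3 = 14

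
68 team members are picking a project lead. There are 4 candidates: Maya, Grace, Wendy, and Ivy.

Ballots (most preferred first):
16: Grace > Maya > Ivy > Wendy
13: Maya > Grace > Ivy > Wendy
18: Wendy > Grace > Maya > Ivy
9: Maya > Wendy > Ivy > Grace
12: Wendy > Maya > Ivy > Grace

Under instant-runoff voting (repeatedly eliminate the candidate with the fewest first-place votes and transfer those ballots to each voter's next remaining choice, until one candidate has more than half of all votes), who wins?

Round 1: Maya 22, Grace 16, Wendy 30, Ivy 0. Ivy eliminated.
Round 2: Maya 22, Grace 16, Wendy 30. Grace eliminated.
Round 3: Maya 38, Wendy 30. Maya has a majority (≥35).

Maya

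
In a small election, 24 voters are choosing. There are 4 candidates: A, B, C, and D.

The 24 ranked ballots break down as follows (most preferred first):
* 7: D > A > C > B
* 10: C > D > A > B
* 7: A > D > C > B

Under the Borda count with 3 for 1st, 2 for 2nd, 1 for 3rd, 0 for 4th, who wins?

A: 7×2 + 10×1 + 7×3 = 45
B: 7×0 + 10×0 + 7×0 = 0
C: 7×1 + 10×3 + 7×1 = 44
D: 7×3 + 10×2 + 7×2 = 55

D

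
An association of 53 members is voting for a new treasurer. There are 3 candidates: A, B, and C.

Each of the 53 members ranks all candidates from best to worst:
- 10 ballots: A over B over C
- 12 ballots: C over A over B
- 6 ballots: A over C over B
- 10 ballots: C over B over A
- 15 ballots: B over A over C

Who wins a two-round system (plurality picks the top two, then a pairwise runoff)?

A

Round 1 first-place votes: A 16, B 15, C 22. C and A advance.
Runoff: C is ranked above A on 22 ballots, A above C on 31.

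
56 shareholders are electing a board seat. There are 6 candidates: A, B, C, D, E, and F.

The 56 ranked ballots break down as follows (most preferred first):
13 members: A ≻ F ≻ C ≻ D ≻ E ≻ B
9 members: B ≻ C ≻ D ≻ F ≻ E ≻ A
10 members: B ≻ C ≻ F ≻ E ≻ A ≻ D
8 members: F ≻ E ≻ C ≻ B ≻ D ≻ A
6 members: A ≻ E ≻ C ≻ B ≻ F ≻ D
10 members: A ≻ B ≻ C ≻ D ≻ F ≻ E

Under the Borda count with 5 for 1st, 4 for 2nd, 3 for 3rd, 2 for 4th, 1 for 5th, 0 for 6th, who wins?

A: 13×5 + 9×0 + 10×1 + 8×0 + 6×5 + 10×5 = 155
B: 13×0 + 9×5 + 10×5 + 8×2 + 6×2 + 10×4 = 163
C: 13×3 + 9×4 + 10×4 + 8×3 + 6×3 + 10×3 = 187
D: 13×2 + 9×3 + 10×0 + 8×1 + 6×0 + 10×2 = 81
E: 13×1 + 9×1 + 10×2 + 8×4 + 6×4 + 10×0 = 98
F: 13×4 + 9×2 + 10×3 + 8×5 + 6×1 + 10×1 = 156

C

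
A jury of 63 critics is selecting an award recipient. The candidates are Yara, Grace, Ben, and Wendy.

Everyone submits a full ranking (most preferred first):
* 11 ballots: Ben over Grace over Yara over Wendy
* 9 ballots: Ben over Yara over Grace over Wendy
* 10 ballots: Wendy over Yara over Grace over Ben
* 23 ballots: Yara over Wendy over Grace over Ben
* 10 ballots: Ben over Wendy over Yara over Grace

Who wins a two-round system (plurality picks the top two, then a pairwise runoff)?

Yara

Round 1 first-place votes: Yara 23, Grace 0, Ben 30, Wendy 10. Ben and Yara advance.
Runoff: Ben is ranked above Yara on 30 ballots, Yara above Ben on 33.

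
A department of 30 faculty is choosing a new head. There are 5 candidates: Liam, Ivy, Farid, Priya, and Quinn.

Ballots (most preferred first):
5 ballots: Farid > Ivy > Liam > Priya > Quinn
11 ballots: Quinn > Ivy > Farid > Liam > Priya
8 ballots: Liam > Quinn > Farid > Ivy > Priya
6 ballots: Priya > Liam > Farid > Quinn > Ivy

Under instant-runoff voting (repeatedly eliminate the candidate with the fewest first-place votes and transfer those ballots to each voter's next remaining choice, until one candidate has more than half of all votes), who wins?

Round 1: Liam 8, Ivy 0, Farid 5, Priya 6, Quinn 11. Ivy eliminated.
Round 2: Liam 8, Farid 5, Priya 6, Quinn 11. Farid eliminated.
Round 3: Liam 13, Priya 6, Quinn 11. Priya eliminated.
Round 4: Liam 19, Quinn 11. Liam has a majority (≥16).

Liam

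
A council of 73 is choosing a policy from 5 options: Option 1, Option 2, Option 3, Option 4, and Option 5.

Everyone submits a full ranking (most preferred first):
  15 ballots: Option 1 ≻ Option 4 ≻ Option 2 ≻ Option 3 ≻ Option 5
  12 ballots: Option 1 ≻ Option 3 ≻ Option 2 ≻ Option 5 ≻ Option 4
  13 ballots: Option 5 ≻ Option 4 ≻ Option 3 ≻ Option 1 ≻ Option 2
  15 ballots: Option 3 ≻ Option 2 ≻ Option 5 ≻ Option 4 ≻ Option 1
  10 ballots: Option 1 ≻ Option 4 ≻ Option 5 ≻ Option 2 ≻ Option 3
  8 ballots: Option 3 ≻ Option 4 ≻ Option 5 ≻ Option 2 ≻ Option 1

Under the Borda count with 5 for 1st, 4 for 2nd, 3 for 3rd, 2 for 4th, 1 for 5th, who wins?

Option 1: 15×5 + 12×5 + 13×2 + 15×1 + 10×5 + 8×1 = 234
Option 2: 15×3 + 12×3 + 13×1 + 15×4 + 10×2 + 8×2 = 190
Option 3: 15×2 + 12×4 + 13×3 + 15×5 + 10×1 + 8×5 = 242
Option 4: 15×4 + 12×1 + 13×4 + 15×2 + 10×4 + 8×4 = 226
Option 5: 15×1 + 12×2 + 13×5 + 15×3 + 10×3 + 8×3 = 203

Option 3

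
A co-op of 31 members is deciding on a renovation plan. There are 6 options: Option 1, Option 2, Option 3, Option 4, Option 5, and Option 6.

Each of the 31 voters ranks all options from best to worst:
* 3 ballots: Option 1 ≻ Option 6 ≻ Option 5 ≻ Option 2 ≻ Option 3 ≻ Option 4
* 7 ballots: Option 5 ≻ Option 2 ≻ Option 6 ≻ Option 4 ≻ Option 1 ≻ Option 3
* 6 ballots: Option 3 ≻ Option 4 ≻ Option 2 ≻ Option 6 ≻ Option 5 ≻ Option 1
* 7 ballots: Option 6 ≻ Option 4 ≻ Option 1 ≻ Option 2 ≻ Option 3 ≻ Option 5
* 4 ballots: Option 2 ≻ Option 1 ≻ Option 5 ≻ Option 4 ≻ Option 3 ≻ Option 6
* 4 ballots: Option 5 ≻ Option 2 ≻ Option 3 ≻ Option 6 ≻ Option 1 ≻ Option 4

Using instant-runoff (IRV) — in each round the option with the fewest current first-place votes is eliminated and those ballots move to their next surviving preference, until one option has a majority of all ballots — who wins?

Round 1: Option 1 3, Option 2 4, Option 3 6, Option 4 0, Option 5 11, Option 6 7. Option 4 eliminated.
Round 2: Option 1 3, Option 2 4, Option 3 6, Option 5 11, Option 6 7. Option 1 eliminated.
Round 3: Option 2 4, Option 3 6, Option 5 11, Option 6 10. Option 2 eliminated.
Round 4: Option 3 6, Option 5 15, Option 6 10. Option 3 eliminated.
Round 5: Option 5 15, Option 6 16. Option 6 has a majority (≥16).

Option 6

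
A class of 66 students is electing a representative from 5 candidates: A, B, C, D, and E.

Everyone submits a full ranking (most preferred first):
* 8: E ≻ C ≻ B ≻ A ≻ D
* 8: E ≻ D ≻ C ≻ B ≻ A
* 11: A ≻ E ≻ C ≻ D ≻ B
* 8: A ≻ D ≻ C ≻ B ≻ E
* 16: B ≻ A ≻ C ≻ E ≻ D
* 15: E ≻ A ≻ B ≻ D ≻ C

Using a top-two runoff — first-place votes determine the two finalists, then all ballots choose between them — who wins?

A

Round 1 first-place votes: A 19, B 16, C 0, D 0, E 31. E and A advance.
Runoff: E is ranked above A on 31 ballots, A above E on 35.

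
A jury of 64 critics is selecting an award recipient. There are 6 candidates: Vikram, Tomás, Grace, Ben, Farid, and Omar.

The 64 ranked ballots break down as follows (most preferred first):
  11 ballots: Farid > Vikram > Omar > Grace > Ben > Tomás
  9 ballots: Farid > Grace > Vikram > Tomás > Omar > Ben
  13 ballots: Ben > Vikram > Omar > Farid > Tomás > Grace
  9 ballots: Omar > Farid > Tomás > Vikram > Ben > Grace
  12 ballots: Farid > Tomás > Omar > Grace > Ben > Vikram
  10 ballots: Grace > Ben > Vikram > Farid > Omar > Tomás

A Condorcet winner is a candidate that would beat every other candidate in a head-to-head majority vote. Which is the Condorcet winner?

Farid vs Vikram: 41–23
Farid vs Tomás: 64–0
Farid vs Grace: 54–10
Farid vs Ben: 41–23
Farid vs Omar: 42–22
Farid beats every other candidate.

Farid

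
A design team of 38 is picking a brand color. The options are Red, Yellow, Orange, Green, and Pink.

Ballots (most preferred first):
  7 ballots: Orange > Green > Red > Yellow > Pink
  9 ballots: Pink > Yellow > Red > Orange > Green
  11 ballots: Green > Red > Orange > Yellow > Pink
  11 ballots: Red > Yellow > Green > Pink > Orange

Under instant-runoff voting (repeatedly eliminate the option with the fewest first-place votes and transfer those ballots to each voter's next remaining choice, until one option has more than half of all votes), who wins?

Red

Round 1: Red 11, Yellow 0, Orange 7, Green 11, Pink 9. Yellow eliminated.
Round 2: Red 11, Orange 7, Green 11, Pink 9. Orange eliminated.
Round 3: Red 11, Green 18, Pink 9. Pink eliminated.
Round 4: Red 20, Green 18. Red has a majority (≥20).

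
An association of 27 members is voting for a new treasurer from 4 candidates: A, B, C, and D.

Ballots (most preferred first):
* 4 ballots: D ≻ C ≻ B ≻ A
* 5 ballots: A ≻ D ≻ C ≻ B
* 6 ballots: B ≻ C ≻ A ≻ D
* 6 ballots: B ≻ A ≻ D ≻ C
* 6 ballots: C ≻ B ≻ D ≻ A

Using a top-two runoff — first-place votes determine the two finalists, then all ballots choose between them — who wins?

Round 1 first-place votes: A 5, B 12, C 6, D 4. B and C advance.
Runoff: B is ranked above C on 12 ballots, C above B on 15.

C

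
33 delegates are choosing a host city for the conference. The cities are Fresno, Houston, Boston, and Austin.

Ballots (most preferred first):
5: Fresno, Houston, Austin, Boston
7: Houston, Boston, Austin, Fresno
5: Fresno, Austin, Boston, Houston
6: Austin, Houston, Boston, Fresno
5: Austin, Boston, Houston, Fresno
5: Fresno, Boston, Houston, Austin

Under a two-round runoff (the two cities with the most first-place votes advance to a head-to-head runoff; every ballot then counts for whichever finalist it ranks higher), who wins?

Austin

Round 1 first-place votes: Fresno 15, Houston 7, Boston 0, Austin 11. Fresno and Austin advance.
Runoff: Fresno is ranked above Austin on 15 ballots, Austin above Fresno on 18.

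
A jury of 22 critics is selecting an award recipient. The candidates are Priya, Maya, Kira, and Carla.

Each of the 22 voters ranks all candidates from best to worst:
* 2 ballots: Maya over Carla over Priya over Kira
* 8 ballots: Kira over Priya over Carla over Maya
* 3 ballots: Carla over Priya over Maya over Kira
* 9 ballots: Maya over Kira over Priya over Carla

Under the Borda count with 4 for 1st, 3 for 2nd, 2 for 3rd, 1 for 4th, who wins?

Kira

Priya: 2×2 + 8×3 + 3×3 + 9×2 = 55
Maya: 2×4 + 8×1 + 3×2 + 9×4 = 58
Kira: 2×1 + 8×4 + 3×1 + 9×3 = 64
Carla: 2×3 + 8×2 + 3×4 + 9×1 = 43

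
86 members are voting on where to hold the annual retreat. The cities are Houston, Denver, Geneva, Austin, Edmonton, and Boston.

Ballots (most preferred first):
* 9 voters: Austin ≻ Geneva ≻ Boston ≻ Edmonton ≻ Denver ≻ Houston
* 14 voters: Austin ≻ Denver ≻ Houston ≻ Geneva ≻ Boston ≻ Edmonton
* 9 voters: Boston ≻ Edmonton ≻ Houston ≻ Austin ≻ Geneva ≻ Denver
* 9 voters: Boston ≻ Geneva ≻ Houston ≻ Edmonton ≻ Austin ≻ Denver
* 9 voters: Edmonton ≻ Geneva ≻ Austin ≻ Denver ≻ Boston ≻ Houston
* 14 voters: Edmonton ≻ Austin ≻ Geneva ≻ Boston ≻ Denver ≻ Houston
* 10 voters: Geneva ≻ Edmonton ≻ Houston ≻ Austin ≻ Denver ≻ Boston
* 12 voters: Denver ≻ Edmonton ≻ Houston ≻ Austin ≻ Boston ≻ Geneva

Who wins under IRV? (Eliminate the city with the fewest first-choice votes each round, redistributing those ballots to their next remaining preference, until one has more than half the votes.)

Round 1: Houston 0, Denver 12, Geneva 10, Austin 23, Edmonton 23, Boston 18. Houston eliminated.
Round 2: Denver 12, Geneva 10, Austin 23, Edmonton 23, Boston 18. Geneva eliminated.
Round 3: Denver 12, Austin 23, Edmonton 33, Boston 18. Denver eliminated.
Round 4: Austin 23, Edmonton 45, Boston 18. Edmonton has a majority (≥44).

Edmonton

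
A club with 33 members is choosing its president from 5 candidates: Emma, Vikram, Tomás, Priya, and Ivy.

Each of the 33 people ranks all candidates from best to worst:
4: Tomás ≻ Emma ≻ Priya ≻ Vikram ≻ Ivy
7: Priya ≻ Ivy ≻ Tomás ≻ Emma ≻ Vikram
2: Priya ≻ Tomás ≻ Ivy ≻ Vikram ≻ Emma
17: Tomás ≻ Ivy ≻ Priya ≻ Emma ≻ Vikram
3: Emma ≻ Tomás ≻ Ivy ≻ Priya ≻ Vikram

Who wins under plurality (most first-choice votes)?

First-place votes: Emma 3, Vikram 0, Tomás 21, Priya 9, Ivy 0.

Tomás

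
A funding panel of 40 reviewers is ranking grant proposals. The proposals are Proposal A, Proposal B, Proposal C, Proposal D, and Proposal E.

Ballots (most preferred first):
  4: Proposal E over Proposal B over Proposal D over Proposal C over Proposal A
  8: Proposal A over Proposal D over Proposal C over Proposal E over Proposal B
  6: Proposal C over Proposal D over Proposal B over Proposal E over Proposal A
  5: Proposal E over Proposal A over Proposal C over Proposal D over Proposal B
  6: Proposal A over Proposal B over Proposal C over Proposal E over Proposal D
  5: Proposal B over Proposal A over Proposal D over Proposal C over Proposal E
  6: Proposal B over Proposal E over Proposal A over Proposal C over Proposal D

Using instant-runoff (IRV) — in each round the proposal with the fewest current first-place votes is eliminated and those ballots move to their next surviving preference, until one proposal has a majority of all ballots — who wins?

Proposal B

Round 1: Proposal A 14, Proposal B 11, Proposal C 6, Proposal D 0, Proposal E 9. Proposal D eliminated.
Round 2: Proposal A 14, Proposal B 11, Proposal C 6, Proposal E 9. Proposal C eliminated.
Round 3: Proposal A 14, Proposal B 17, Proposal E 9. Proposal E eliminated.
Round 4: Proposal A 19, Proposal B 21. Proposal B has a majority (≥21).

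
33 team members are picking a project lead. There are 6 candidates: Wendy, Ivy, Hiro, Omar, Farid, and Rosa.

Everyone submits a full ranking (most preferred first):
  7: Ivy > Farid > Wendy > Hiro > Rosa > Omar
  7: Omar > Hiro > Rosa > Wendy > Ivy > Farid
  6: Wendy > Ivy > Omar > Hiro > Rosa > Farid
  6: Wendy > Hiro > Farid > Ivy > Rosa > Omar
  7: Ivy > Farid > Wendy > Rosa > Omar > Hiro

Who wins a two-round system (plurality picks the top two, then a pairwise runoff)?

Round 1 first-place votes: Wendy 12, Ivy 14, Hiro 0, Omar 7, Farid 0, Rosa 0. Ivy and Wendy advance.
Runoff: Ivy is ranked above Wendy on 14 ballots, Wendy above Ivy on 19.

Wendy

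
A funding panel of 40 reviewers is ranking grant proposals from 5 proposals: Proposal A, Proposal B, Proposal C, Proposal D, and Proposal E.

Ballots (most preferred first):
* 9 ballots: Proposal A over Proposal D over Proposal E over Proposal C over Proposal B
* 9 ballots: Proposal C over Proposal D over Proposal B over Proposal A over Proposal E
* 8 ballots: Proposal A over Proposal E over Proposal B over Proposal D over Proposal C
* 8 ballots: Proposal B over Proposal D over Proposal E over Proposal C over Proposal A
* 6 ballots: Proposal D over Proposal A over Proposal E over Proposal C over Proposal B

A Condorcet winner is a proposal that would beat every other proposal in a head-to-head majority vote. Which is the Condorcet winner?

Proposal D

Proposal D vs Proposal A: 23–17
Proposal D vs Proposal B: 24–16
Proposal D vs Proposal C: 31–9
Proposal D vs Proposal E: 32–8
Proposal D beats every other proposal.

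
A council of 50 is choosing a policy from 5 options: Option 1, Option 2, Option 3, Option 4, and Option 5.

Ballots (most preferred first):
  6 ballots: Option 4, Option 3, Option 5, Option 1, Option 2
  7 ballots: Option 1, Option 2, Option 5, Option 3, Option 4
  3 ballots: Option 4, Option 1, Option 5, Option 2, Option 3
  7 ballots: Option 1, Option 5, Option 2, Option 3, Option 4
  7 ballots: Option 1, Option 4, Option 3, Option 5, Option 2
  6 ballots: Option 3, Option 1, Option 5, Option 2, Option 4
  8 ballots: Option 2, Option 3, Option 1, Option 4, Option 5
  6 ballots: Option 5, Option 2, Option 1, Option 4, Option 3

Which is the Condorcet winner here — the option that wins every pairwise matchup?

Option 1 vs Option 2: 36–14
Option 1 vs Option 3: 30–20
Option 1 vs Option 4: 41–9
Option 1 vs Option 5: 38–12
Option 1 beats every other option.

Option 1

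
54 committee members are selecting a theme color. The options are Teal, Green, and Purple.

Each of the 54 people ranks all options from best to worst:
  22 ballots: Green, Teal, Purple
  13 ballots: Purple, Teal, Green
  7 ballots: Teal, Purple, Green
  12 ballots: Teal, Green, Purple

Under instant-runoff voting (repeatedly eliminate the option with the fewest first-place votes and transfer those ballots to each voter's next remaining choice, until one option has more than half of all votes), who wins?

Teal

Round 1: Teal 19, Green 22, Purple 13. Purple eliminated.
Round 2: Teal 32, Green 22. Teal has a majority (≥28).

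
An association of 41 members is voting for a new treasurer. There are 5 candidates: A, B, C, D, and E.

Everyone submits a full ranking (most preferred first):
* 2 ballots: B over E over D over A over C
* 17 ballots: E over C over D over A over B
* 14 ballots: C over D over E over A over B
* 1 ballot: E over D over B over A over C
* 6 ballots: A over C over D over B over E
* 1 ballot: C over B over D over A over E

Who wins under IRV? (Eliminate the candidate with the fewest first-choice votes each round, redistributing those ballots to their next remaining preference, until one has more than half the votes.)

Round 1: A 6, B 2, C 15, D 0, E 18. D eliminated.
Round 2: A 6, B 2, C 15, E 18. B eliminated.
Round 3: A 6, C 15, E 20. A eliminated.
Round 4: C 21, E 20. C has a majority (≥21).

C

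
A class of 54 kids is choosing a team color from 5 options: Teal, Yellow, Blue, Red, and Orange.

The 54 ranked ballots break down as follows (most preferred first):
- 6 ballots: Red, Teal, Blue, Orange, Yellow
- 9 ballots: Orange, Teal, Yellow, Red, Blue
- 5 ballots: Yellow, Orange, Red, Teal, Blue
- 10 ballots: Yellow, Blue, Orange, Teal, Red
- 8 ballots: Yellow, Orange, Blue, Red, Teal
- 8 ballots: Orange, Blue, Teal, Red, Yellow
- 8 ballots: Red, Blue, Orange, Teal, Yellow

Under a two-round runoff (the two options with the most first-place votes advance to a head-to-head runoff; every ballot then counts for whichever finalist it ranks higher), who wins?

Round 1 first-place votes: Teal 0, Yellow 23, Blue 0, Red 14, Orange 17. Yellow and Orange advance.
Runoff: Yellow is ranked above Orange on 23 ballots, Orange above Yellow on 31.

Orange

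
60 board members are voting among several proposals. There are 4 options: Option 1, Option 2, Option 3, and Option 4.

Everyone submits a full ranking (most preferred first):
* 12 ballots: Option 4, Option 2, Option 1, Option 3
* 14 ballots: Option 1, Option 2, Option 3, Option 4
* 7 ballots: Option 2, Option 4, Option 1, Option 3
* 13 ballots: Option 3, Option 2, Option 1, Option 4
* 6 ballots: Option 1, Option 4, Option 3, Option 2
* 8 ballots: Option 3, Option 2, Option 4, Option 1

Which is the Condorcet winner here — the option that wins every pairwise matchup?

Option 2 vs Option 1: 40–20
Option 2 vs Option 3: 33–27
Option 2 vs Option 4: 42–18
Option 2 beats every other option.

Option 2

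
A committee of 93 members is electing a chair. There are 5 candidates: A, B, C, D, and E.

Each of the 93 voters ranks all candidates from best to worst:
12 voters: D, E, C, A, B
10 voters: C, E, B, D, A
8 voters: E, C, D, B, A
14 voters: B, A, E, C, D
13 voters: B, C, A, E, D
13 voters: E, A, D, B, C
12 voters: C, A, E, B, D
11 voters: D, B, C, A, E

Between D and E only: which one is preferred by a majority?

D is ranked above E on 23 ballots; E above D on 70.

E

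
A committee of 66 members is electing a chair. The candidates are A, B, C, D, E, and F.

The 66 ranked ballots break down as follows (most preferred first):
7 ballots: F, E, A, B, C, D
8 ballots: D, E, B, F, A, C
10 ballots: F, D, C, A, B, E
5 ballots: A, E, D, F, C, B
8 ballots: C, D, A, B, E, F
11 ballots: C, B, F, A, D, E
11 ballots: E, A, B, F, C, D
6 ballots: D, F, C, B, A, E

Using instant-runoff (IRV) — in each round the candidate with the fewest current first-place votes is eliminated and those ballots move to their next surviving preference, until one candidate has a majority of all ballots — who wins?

F

Round 1: A 5, B 0, C 19, D 14, E 11, F 17. B eliminated.
Round 2: A 5, C 19, D 14, E 11, F 17. A eliminated.
Round 3: C 19, D 14, E 16, F 17. D eliminated.
Round 4: C 19, E 24, F 23. C eliminated.
Round 5: E 32, F 34. F has a majority (≥34).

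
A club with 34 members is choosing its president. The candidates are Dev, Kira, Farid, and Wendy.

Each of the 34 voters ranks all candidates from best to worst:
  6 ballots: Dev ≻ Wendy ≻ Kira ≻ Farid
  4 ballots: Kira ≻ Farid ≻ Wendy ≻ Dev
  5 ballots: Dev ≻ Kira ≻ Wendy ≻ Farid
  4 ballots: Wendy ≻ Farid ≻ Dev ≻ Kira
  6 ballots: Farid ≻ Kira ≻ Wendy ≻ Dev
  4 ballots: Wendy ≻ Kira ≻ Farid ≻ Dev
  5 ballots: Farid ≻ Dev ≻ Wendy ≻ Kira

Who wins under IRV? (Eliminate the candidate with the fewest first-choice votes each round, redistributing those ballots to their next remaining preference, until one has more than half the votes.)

Round 1: Dev 11, Kira 4, Farid 11, Wendy 8. Kira eliminated.
Round 2: Dev 11, Farid 15, Wendy 8. Wendy eliminated.
Round 3: Dev 11, Farid 23. Farid has a majority (≥18).

Farid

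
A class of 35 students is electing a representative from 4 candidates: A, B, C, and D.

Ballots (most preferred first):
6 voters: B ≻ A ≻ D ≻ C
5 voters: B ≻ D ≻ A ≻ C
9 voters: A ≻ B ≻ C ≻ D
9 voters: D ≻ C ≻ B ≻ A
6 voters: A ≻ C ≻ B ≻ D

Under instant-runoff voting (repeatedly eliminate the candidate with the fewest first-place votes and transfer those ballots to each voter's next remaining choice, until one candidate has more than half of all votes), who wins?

B

Round 1: A 15, B 11, C 0, D 9. C eliminated.
Round 2: A 15, B 11, D 9. D eliminated.
Round 3: A 15, B 20. B has a majority (≥18).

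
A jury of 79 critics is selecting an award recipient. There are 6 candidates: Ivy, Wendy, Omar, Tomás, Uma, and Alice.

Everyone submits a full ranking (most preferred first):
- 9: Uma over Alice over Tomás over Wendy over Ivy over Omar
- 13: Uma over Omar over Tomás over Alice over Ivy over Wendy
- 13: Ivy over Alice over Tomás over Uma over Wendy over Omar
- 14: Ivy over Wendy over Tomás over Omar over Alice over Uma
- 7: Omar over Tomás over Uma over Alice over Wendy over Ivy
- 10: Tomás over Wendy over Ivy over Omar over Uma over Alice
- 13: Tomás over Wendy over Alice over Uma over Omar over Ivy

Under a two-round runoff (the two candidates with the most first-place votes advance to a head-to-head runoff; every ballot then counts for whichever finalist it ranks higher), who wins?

Tomás

Round 1 first-place votes: Ivy 27, Wendy 0, Omar 7, Tomás 23, Uma 22, Alice 0. Ivy and Tomás advance.
Runoff: Ivy is ranked above Tomás on 27 ballots, Tomás above Ivy on 52.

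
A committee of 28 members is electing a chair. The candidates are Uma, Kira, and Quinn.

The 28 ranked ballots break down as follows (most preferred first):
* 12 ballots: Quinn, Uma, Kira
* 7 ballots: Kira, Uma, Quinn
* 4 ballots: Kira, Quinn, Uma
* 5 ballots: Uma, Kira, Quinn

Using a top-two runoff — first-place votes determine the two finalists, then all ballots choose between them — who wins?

Round 1 first-place votes: Uma 5, Kira 11, Quinn 12. Quinn and Kira advance.
Runoff: Quinn is ranked above Kira on 12 ballots, Kira above Quinn on 16.

Kira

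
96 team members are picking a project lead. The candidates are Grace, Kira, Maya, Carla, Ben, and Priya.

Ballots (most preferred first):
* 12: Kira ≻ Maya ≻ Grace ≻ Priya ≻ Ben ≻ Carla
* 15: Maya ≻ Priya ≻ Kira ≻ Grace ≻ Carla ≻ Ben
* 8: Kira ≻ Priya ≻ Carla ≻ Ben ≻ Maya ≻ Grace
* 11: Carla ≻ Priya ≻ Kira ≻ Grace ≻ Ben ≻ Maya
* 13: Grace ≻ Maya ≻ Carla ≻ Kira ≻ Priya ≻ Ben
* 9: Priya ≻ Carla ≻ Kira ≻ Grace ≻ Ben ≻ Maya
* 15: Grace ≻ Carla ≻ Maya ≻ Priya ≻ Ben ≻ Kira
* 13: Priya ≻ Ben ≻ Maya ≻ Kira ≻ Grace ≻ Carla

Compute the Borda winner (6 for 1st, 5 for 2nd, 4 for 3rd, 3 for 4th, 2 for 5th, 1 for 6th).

Priya

Grace: 12×4 + 15×3 + 8×1 + 11×3 + 13×6 + 9×3 + 15×6 + 13×2 = 355
Kira: 12×6 + 15×4 + 8×6 + 11×4 + 13×3 + 9×4 + 15×1 + 13×3 = 353
Maya: 12×5 + 15×6 + 8×2 + 11×1 + 13×5 + 9×1 + 15×4 + 13×4 = 363
Carla: 12×1 + 15×2 + 8×4 + 11×6 + 13×4 + 9×5 + 15×5 + 13×1 = 325
Ben: 12×2 + 15×1 + 8×3 + 11×2 + 13×1 + 9×2 + 15×2 + 13×5 = 211
Priya: 12×3 + 15×5 + 8×5 + 11×5 + 13×2 + 9×6 + 15×3 + 13×6 = 409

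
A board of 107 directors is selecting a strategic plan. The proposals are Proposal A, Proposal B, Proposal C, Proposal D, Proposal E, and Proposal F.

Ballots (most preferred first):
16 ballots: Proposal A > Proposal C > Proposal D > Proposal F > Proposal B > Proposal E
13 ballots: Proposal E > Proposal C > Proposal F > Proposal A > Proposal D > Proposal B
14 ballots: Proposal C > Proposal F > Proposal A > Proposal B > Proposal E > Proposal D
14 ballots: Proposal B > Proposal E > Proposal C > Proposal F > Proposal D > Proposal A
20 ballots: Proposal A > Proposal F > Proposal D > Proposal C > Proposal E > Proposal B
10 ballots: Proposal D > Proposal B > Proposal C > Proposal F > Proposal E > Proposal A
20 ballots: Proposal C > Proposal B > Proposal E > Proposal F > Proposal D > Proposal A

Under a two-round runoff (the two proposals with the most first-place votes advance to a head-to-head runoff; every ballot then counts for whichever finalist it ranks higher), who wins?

Proposal C

Round 1 first-place votes: Proposal A 36, Proposal B 14, Proposal C 34, Proposal D 10, Proposal E 13, Proposal F 0. Proposal A and Proposal C advance.
Runoff: Proposal A is ranked above Proposal C on 36 ballots, Proposal C above Proposal A on 71.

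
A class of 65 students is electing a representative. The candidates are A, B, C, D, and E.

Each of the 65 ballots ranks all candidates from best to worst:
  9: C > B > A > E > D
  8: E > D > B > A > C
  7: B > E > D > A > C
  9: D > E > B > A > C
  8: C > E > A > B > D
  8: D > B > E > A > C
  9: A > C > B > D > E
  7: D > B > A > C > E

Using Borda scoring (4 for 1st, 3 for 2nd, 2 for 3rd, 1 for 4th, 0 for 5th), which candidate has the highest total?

B

A: 9×2 + 8×1 + 7×1 + 9×1 + 8×2 + 8×1 + 9×4 + 7×2 = 116
B: 9×3 + 8×2 + 7×4 + 9×2 + 8×1 + 8×3 + 9×2 + 7×3 = 160
C: 9×4 + 8×0 + 7×0 + 9×0 + 8×4 + 8×0 + 9×3 + 7×1 = 102
D: 9×0 + 8×3 + 7×2 + 9×4 + 8×0 + 8×4 + 9×1 + 7×4 = 143
E: 9×1 + 8×4 + 7×3 + 9×3 + 8×3 + 8×2 + 9×0 + 7×0 = 129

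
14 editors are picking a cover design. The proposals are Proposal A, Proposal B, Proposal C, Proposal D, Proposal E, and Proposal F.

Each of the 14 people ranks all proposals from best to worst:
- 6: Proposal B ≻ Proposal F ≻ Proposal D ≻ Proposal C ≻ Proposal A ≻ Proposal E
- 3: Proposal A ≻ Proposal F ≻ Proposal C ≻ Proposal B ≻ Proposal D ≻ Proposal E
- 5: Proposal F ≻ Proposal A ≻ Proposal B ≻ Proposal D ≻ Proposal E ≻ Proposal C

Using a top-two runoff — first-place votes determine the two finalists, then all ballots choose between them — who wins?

Proposal F

Round 1 first-place votes: Proposal A 3, Proposal B 6, Proposal C 0, Proposal D 0, Proposal E 0, Proposal F 5. Proposal B and Proposal F advance.
Runoff: Proposal B is ranked above Proposal F on 6 ballots, Proposal F above Proposal B on 8.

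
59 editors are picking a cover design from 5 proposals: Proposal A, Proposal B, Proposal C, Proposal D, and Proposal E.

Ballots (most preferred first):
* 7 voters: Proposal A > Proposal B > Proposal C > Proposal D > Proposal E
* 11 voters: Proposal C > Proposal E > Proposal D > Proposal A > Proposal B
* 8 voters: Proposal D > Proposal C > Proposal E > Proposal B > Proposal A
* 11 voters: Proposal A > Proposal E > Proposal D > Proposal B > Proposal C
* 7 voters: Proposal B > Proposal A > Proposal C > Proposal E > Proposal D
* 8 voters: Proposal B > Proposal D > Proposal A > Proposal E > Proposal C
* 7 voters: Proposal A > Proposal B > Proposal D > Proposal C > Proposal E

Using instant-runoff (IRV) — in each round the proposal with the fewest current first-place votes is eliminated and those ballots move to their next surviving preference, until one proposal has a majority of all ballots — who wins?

Proposal A

Round 1: Proposal A 25, Proposal B 15, Proposal C 11, Proposal D 8, Proposal E 0. Proposal E eliminated.
Round 2: Proposal A 25, Proposal B 15, Proposal C 11, Proposal D 8. Proposal D eliminated.
Round 3: Proposal A 25, Proposal B 15, Proposal C 19. Proposal B eliminated.
Round 4: Proposal A 40, Proposal C 19. Proposal A has a majority (≥30).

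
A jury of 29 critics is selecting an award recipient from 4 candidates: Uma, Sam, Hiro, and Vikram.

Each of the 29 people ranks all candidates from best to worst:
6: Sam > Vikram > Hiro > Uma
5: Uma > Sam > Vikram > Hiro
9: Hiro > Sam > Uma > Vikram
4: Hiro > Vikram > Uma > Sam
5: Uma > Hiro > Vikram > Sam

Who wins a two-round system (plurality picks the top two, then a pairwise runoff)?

Hiro

Round 1 first-place votes: Uma 10, Sam 6, Hiro 13, Vikram 0. Hiro and Uma advance.
Runoff: Hiro is ranked above Uma on 19 ballots, Uma above Hiro on 10.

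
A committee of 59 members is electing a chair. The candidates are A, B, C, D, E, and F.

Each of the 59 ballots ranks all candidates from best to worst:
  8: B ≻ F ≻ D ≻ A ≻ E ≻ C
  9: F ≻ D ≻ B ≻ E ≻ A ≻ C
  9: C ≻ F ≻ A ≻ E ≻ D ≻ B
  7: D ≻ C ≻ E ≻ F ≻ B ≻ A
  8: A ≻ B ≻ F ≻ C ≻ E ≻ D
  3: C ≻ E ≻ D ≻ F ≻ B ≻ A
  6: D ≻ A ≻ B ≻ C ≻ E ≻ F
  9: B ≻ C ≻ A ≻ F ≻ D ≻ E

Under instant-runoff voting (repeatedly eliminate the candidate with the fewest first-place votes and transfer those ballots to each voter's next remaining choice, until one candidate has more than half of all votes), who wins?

Round 1: A 8, B 17, C 12, D 13, E 0, F 9. E eliminated.
Round 2: A 8, B 17, C 12, D 13, F 9. A eliminated.
Round 3: B 25, C 12, D 13, F 9. F eliminated.
Round 4: B 25, C 12, D 22. C eliminated.
Round 5: B 25, D 34. D has a majority (≥30).

D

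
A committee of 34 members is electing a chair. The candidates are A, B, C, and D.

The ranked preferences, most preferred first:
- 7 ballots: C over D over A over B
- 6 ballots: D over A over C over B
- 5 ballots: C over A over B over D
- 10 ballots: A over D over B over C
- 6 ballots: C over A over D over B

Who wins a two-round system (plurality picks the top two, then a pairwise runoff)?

C

Round 1 first-place votes: A 10, B 0, C 18, D 6. C and A advance.
Runoff: C is ranked above A on 18 ballots, A above C on 16.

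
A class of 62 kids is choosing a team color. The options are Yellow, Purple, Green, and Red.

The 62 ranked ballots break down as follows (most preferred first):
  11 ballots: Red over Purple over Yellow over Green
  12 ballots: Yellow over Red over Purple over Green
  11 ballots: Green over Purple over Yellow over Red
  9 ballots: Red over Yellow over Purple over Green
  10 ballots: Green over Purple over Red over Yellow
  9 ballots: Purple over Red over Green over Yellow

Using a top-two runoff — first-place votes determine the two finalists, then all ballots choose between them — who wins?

Round 1 first-place votes: Yellow 12, Purple 9, Green 21, Red 20. Green and Red advance.
Runoff: Green is ranked above Red on 21 ballots, Red above Green on 41.

Red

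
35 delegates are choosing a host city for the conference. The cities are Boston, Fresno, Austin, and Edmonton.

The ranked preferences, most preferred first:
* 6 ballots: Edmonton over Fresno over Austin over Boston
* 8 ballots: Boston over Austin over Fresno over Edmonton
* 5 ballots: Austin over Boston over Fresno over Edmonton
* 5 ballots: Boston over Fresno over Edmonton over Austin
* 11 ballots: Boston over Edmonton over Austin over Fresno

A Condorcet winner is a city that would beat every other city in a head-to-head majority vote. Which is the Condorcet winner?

Boston vs Fresno: 29–6
Boston vs Austin: 24–11
Boston vs Edmonton: 29–6
Boston beats every other city.

Boston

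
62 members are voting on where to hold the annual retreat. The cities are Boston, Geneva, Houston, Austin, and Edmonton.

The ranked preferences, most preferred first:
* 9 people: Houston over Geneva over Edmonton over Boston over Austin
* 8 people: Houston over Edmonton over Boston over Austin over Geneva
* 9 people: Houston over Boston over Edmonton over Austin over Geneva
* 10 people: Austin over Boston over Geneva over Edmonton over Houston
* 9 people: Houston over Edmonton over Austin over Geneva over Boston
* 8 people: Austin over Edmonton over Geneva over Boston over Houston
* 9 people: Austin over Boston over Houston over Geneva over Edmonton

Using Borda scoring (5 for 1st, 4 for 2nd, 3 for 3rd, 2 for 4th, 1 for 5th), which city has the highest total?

Houston

Boston: 9×2 + 8×3 + 9×4 + 10×4 + 9×1 + 8×2 + 9×4 = 179
Geneva: 9×4 + 8×1 + 9×1 + 10×3 + 9×2 + 8×3 + 9×2 = 143
Houston: 9×5 + 8×5 + 9×5 + 10×1 + 9×5 + 8×1 + 9×3 = 220
Austin: 9×1 + 8×2 + 9×2 + 10×5 + 9×3 + 8×5 + 9×5 = 205
Edmonton: 9×3 + 8×4 + 9×3 + 10×2 + 9×4 + 8×4 + 9×1 = 183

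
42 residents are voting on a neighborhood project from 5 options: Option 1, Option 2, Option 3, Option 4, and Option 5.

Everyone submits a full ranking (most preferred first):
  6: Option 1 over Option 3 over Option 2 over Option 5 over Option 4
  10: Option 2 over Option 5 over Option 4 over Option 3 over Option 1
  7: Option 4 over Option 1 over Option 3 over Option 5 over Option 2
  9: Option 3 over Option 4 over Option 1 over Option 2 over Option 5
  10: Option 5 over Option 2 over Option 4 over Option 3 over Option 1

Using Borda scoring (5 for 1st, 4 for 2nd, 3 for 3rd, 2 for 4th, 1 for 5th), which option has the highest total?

Option 1: 6×5 + 10×1 + 7×4 + 9×3 + 10×1 = 105
Option 2: 6×3 + 10×5 + 7×1 + 9×2 + 10×4 = 133
Option 3: 6×4 + 10×2 + 7×3 + 9×5 + 10×2 = 130
Option 4: 6×1 + 10×3 + 7×5 + 9×4 + 10×3 = 137
Option 5: 6×2 + 10×4 + 7×2 + 9×1 + 10×5 = 125

Option 4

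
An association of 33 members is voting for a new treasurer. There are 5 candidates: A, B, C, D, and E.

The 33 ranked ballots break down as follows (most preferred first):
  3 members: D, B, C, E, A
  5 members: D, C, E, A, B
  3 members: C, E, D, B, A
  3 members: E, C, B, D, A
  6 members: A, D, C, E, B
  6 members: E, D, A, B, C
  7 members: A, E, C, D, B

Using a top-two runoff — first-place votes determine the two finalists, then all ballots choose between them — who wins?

E

Round 1 first-place votes: A 13, B 0, C 3, D 8, E 9. A and E advance.
Runoff: A is ranked above E on 13 ballots, E above A on 20.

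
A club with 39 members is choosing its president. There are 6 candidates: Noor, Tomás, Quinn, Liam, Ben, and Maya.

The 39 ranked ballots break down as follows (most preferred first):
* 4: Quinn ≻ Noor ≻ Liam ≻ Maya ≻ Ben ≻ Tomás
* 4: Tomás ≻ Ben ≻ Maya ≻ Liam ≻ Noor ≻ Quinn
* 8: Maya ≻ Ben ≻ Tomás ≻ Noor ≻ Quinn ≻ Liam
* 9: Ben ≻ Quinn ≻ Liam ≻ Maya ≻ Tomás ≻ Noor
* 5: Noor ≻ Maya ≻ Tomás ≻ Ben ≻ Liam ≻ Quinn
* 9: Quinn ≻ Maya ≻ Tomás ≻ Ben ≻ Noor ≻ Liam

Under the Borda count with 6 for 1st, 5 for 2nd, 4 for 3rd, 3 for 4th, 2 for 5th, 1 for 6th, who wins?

Noor: 4×5 + 4×2 + 8×3 + 9×1 + 5×6 + 9×2 = 109
Tomás: 4×1 + 4×6 + 8×4 + 9×2 + 5×4 + 9×4 = 134
Quinn: 4×6 + 4×1 + 8×2 + 9×5 + 5×1 + 9×6 = 148
Liam: 4×4 + 4×3 + 8×1 + 9×4 + 5×2 + 9×1 = 91
Ben: 4×2 + 4×5 + 8×5 + 9×6 + 5×3 + 9×3 = 164
Maya: 4×3 + 4×4 + 8×6 + 9×3 + 5×5 + 9×5 = 173

Maya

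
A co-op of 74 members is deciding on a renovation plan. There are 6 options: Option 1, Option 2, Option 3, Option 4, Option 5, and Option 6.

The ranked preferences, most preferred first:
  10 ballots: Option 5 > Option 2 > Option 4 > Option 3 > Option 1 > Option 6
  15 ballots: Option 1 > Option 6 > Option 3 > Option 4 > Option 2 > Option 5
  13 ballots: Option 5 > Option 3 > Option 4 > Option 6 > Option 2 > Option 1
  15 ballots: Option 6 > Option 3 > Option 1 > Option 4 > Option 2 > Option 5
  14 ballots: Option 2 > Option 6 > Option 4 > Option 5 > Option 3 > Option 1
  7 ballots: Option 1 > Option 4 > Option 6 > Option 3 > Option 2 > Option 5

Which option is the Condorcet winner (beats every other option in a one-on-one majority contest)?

Option 6 vs Option 1: 42–32
Option 6 vs Option 2: 50–24
Option 6 vs Option 3: 51–23
Option 6 vs Option 4: 44–30
Option 6 vs Option 5: 51–23
Option 6 beats every other option.

Option 6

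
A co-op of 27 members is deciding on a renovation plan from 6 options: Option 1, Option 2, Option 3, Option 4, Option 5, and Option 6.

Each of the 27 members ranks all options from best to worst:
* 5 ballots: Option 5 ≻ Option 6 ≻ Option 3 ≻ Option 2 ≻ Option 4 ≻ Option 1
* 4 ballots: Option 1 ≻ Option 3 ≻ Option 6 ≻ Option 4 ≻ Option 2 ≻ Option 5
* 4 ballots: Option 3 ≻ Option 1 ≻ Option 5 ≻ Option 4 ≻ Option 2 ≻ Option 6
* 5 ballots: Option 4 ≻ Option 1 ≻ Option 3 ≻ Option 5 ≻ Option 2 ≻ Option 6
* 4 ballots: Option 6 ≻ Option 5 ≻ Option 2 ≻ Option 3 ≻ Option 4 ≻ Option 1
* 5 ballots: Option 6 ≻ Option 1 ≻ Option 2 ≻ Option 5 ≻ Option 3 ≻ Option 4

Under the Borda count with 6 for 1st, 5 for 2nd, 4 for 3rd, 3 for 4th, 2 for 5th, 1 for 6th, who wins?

Option 1: 5×1 + 4×6 + 4×5 + 5×5 + 4×1 + 5×5 = 103
Option 2: 5×3 + 4×2 + 4×2 + 5×2 + 4×4 + 5×4 = 77
Option 3: 5×4 + 4×5 + 4×6 + 5×4 + 4×3 + 5×2 = 106
Option 4: 5×2 + 4×3 + 4×3 + 5×6 + 4×2 + 5×1 = 77
Option 5: 5×6 + 4×1 + 4×4 + 5×3 + 4×5 + 5×3 = 100
Option 6: 5×5 + 4×4 + 4×1 + 5×1 + 4×6 + 5×6 = 104

Option 3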